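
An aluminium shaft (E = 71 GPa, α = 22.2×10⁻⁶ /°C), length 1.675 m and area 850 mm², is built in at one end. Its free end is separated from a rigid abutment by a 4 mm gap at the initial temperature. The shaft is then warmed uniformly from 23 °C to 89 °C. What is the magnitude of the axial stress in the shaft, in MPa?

Unrestrained expansion: δ_free = αΔT L = 22.2×10⁻⁶ × 66 × 1675 = 2.454 mm.
This is smaller than the 4 mm clearance, so the shaft expands freely without reaching the stop — the stress is zero.

σ ≈ 0 MPa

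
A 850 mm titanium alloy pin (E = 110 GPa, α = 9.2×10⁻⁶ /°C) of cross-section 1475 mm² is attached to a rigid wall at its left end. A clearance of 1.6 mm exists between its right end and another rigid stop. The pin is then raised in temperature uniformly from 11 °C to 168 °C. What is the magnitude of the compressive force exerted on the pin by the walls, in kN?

P ≈ 0 kN

Unrestrained expansion: δ_free = αΔT L = 9.2×10⁻⁶ × 157 × 850 = 1.228 mm.
This is smaller than the 1.6 mm clearance, so the pin expands freely without reaching the stop — the stress is zero.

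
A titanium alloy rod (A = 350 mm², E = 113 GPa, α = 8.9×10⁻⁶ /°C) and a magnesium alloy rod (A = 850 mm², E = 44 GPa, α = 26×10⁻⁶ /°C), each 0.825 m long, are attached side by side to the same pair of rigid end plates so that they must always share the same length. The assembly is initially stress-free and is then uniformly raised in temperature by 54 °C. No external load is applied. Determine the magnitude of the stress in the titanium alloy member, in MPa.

σ ≈ 50.7 MPa (tensile)

The magnesium alloy has the larger α, so on heating it would change length more than the titanium alloy if both were free. The rigid plates force a common final length, so the magnesium alloy is put into compression and the titanium alloy into tension, with equal and opposite forces P (no external load).
Compatibility of the two members (thermal + elastic change equal): (α₁ − α₂)ΔT = P·[1/(A₁E₁) + 1/(A₂E₂)].
|α₁ − α₂|·ΔT = 17.1×10⁻⁶ × 54 = 0.0009234.
1/(A₁E₁) + 1/(A₂E₂) = 1/(350×113×10³) + 1/(850×44×10³) = 5.202×10⁻⁸ N⁻¹.
P = 0.0009234 / 5.202×10⁻⁸ = 17750 N = 17.75 kN.
σ_{titanium alloy} = P/A₁ = 17750/350 = 50.71 MPa, tensile.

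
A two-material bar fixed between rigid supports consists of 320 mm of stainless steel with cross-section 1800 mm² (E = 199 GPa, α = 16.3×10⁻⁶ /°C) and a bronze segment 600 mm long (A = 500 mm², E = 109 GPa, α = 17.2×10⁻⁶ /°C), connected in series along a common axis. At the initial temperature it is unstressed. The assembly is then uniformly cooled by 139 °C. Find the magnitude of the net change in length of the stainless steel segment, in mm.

|ΔL| ≈ 0.563 mm

Free thermal contraction of the whole bar: Σ αᵢΔT Lᵢ = 16.3×10⁻⁶×139×320 + 17.2×10⁻⁶×139×600 = 2.16 mm.
Since the ends are fixed, an axial force P builds up, equal in every segment, with P · Σ Lᵢ/(AᵢEᵢ) = δ_free.
The series flexibility is Σ Lᵢ/(AᵢEᵢ) = 320/(1800×199×10³) + 600/(500×109×10³) = 1.19×10⁻⁵ mm/N.
So P = 2.16 / 1.19×10⁻⁵ = 181.4 kN, tensile.
For the stainless steel segment, free thermal change = 16.3×10⁻⁶×139×320 = 0.725 mm and elastic change from P = 181400×320/(1800×199×10³) = 0.1621 mm; these oppose, so the net change is 0.563 mm (segment shortens).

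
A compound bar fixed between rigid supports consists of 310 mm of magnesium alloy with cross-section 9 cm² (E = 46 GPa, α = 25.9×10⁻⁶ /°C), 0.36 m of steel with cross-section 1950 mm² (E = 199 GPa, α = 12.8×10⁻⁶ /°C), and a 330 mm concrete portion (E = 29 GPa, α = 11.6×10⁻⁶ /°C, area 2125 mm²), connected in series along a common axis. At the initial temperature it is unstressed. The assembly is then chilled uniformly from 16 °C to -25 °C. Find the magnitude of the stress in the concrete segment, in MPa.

σ ≈ 23.1 MPa (tensile)

With the walls removed the bar would change length by δ_free = Σ αᵢΔT Lᵢ = 25.9×10⁻⁶×41×310 + 12.8×10⁻⁶×41×360 + 11.6×10⁻⁶×41×330 = 0.6751 mm.
Since the ends are fixed, an axial force P builds up, equal in every segment, with P · Σ Lᵢ/(AᵢEᵢ) = δ_free.
Σ Lᵢ/(AᵢEᵢ) = 310/(900×46×10³) + 360/(1950×199×10³) + 330/(2125×29×10³) = 1.377×10⁻⁵ mm/N.
Hence P = δ_free / Σ(L/AE) = 0.6751/1.377×10⁻⁵ = 49.02 kN (tensile).
σ_{concrete} = P / A = 49020 / 2125 = 23.07 MPa.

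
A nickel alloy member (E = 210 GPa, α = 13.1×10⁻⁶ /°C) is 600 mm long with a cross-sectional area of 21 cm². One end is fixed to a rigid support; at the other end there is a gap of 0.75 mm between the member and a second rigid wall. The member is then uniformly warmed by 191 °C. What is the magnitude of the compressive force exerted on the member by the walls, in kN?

Unrestrained expansion: δ_free = αΔT L = 13.1×10⁻⁶ × 191 × 600 = 1.501 mm.
The gap closes (δ_free > 0.75 mm) and the wall then resists a further 1.501 − 0.75 = 0.7513 mm of expansion.
That suppressed elongation corresponds to σ = E·Δ/L = 210×10³ × 0.7513/600 = 262.9 MPa.
Force on the wall = σA = 262.9 × 2100 mm² = 552.2 kN.

P ≈ 552 kN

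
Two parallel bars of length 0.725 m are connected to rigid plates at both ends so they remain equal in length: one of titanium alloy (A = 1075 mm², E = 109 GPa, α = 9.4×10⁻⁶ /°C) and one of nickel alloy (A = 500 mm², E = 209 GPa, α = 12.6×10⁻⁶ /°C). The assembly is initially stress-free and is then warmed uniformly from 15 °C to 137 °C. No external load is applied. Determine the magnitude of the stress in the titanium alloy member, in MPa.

Both members must finish at the same length. With the larger α, the nickel alloy tends to over-expand; the plates restrain it, putting the nickel alloy in compression and the titanium alloy in tension. With no external load the two internal forces are equal and opposite, magnitude P.
Setting the final lengths equal and cancelling L: (α₁ − α₂)ΔT = P/(A₁E₁) + P/(A₂E₂).
|α₁ − α₂|·ΔT = 3.2×10⁻⁶ × 122 = 0.0003904.
1/(A₁E₁) + 1/(A₂E₂) = 1/(1075×109×10³) + 1/(500×209×10³) = 1.81×10⁻⁸ N⁻¹.
P = 0.0003904 / 1.81×10⁻⁸ = 21560 N = 21.56 kN.
σ_{titanium alloy} = P/A₁ = 21560/1075 = 20.06 MPa, tensile.

σ ≈ 20.1 MPa (tensile)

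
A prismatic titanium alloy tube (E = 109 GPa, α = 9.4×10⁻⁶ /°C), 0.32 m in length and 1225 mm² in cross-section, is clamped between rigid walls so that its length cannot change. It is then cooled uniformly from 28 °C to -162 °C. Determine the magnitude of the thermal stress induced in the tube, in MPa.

Because both ends are immovable the net strain is zero, and the suppressed thermal strain is αΔT = 9.4×10⁻⁶ × 190 = 1786×10⁻⁶.
σ = EαΔT = 109×10³ × 9.4×10⁻⁶ × 190 = 194.7 MPa (tensile; the tube is trying to contract).

σ ≈ 195 MPa (tensile)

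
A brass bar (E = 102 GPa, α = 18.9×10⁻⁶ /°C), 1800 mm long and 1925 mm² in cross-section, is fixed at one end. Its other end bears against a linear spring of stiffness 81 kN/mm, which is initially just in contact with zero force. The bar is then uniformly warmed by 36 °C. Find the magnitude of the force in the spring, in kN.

The unrestrained thermal change is αΔT L = 18.9×10⁻⁶ × 36 × 1800 = 1.225 mm.
Let P be the compressive force at the spring. The bar shortens elastically by PL/(AE) and the spring compresses by P/k; together these equal δ_free.
P [ L/(AE) + 1/k ] = δ_free → P [ 1800/(1925×102×10³) + 1/(81×10³) ] = 1.225.
P = 1.225 / 2.151×10⁻⁵ = 56930 N.

P ≈ 56.9 kN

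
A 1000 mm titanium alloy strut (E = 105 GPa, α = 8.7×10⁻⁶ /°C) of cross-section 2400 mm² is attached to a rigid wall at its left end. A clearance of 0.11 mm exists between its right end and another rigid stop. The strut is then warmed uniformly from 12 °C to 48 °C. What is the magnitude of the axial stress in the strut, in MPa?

σ ≈ 21.3 MPa (compressive)

Unrestrained expansion: δ_free = αΔT L = 8.7×10⁻⁶ × 36 × 1000 = 0.3132 mm.
After closing the 0.11 mm clearance, 0.3132 − 0.11 = 0.2032 mm of expansion remains to be suppressed by the wall.
So σ = E(δ_free − g)/L = 105×10³ × 0.2032/1000 = 21.34 MPa.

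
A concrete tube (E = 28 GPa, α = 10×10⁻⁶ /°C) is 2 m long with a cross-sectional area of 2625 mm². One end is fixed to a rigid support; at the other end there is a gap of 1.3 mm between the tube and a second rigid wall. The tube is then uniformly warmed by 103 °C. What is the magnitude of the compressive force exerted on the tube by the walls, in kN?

P ≈ 27.9 kN

Unrestrained expansion: δ_free = αΔT L = 10×10⁻⁶ × 103 × 2000 = 2.06 mm.
The gap closes (δ_free > 1.3 mm) and the wall then resists a further 2.06 − 1.3 = 0.76 mm of expansion.
Compatibility: PL/(AE) = 0.76 mm, so σ = P/A = E × (0.76/2000) = 10.64 MPa.
Force on the wall = σA = 10.64 × 2625 mm² = 27.93 kN.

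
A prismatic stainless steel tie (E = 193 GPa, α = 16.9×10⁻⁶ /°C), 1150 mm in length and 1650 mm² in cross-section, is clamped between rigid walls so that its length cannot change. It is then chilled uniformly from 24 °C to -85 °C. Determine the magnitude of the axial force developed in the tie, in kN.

P ≈ 587 kN (tensile)

The ends cannot move, so σ = EαΔT = 193×10³ × 16.9×10⁻⁶ × 109 = 355.5 MPa.
P = AEαΔT = 1650 × 193×10³ × 16.9×10⁻⁶ × 109 = 586.6 kN (tensile).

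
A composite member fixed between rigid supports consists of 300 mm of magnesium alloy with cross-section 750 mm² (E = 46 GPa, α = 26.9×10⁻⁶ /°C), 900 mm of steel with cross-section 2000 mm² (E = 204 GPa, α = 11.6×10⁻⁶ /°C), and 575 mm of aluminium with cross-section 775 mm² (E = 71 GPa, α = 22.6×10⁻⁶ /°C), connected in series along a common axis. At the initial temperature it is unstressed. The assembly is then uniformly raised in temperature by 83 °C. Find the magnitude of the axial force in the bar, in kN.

Free thermal expansion of the whole bar: Σ αᵢΔT Lᵢ = 26.9×10⁻⁶×83×300 + 11.6×10⁻⁶×83×900 + 22.6×10⁻⁶×83×575 = 2.615 mm.
The walls prevent any net length change, so an axial force P (same in every segment) develops. Compatibility: P · Σ Lᵢ/(AᵢEᵢ) = δ_free.
Σ Lᵢ/(AᵢEᵢ) = 300/(750×46×10³) + 900/(2000×204×10³) + 575/(775×71×10³) = 2.135×10⁻⁵ mm/N.
So P = 2.615 / 2.135×10⁻⁵ = 122.5 kN, compressive.

P ≈ 122 kN (compressive)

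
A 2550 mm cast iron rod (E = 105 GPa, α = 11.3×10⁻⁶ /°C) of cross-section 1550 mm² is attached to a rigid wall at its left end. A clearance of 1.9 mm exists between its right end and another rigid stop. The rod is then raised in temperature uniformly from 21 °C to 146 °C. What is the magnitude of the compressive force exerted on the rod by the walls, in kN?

P ≈ 109 kN

Unrestrained expansion: δ_free = αΔT L = 11.3×10⁻⁶ × 125 × 2550 = 3.602 mm.
The gap closes (δ_free > 1.9 mm) and the wall then resists a further 3.602 − 1.9 = 1.702 mm of expansion.
That suppressed elongation corresponds to σ = E·Δ/L = 105×10³ × 1.702/2550 = 70.08 MPa.
P = σA = 70.08 × 1550 = 108.6 kN.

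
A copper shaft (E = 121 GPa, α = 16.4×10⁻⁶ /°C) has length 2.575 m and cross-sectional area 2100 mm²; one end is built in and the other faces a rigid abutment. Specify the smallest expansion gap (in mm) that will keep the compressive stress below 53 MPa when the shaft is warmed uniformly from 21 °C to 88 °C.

g ≈ 1.7 mm

Free expansion if unrestrained: δ_free = αΔT L = 16.4×10⁻⁶ × 67 × 2575 = 2.829 mm.
At the allowable stress the elastic shortening the wall may impose is σL/E = 53 × 2575 / (121×10³) = 1.128 mm.
So the gap has to take up the difference, g_min = δ_free − σL/E = 2.829 − 1.128 = 1.702 mm.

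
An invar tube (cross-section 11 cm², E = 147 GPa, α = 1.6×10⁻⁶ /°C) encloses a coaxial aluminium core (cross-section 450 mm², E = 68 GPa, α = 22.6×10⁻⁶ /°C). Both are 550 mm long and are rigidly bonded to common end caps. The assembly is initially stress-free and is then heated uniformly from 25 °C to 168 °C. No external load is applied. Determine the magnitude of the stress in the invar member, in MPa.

The aluminium has the larger α, so on heating it would change length more than the invar if both were free. The rigid plates force a common final length, so the aluminium is put into compression and the invar into tension, with equal and opposite forces P (no external load).
Compatibility of the two members (thermal + elastic change equal): (α₁ − α₂)ΔT = P·[1/(A₁E₁) + 1/(A₂E₂)].
|α₁ − α₂|·ΔT = 21×10⁻⁶ × 143 = 0.003003.
1/(A₁E₁) + 1/(A₂E₂) = 1/(1100×147×10³) + 1/(450×68×10³) = 3.886×10⁻⁸ N⁻¹.
So P = 0.003003 / 3.886×10⁻⁸ = 77.27 kN.
σ_{invar} = P/A₁ = 77270/1100 = 70.24 MPa, tensile.

σ ≈ 70.2 MPa (tensile)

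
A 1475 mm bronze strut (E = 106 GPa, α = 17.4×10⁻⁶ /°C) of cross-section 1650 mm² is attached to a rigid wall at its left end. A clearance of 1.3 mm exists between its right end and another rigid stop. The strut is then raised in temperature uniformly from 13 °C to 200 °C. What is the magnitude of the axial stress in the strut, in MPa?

σ ≈ 251 MPa (compressive)

If the wall were absent the strut would grow by αΔT L = 17.4×10⁻⁶ × 187 × 1475 = 4.799 mm.
After closing the 1.3 mm clearance, 4.799 − 1.3 = 3.499 mm of expansion remains to be suppressed by the wall.
That suppressed elongation corresponds to σ = E·Δ/L = 106×10³ × 3.499/1475 = 251.5 MPa.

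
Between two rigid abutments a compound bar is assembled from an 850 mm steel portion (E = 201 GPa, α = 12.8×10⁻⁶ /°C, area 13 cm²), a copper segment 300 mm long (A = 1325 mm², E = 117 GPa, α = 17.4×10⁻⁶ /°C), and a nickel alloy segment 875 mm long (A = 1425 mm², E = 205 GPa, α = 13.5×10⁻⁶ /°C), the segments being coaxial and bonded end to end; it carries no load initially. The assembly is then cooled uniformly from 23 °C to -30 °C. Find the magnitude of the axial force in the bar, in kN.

P ≈ 181 kN (tensile)

If the supports were absent, the total length change would be Σ αᵢΔT Lᵢ = 12.8×10⁻⁶×53×850 + 17.4×10⁻⁶×53×300 + 13.5×10⁻⁶×53×875 = 1.479 mm.
The walls prevent any net length change, so an axial force P (same in every segment) develops. Compatibility: P · Σ Lᵢ/(AᵢEᵢ) = δ_free.
The series flexibility is Σ Lᵢ/(AᵢEᵢ) = 850/(1300×201×10³) + 300/(1325×117×10³) + 875/(1425×205×10³) = 8.183×10⁻⁶ mm/N.
P = 1.479 / 8.183×10⁻⁶ = 180800 N = 180.8 kN, tensile.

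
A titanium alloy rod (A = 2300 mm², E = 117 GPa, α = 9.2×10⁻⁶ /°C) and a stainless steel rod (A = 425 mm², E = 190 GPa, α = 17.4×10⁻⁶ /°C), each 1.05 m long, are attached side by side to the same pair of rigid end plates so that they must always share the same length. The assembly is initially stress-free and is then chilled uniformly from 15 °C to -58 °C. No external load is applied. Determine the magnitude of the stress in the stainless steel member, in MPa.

Both members must finish at the same length. With the larger α, the stainless steel tends to over-contract; the plates restrain it, putting the stainless steel in tension and the titanium alloy in compression. With no external load the two internal forces are equal and opposite, magnitude P.
Equating the net (thermal + elastic) strains gives |α₁ − α₂|·ΔT = P·[1/(A₁E₁) + 1/(A₂E₂)].
|α₁ − α₂|·ΔT = 8.2×10⁻⁶ × 73 = 0.0005986.
1/(A₁E₁) + 1/(A₂E₂) = 1/(2300×117×10³) + 1/(425×190×10³) = 1.61×10⁻⁸ N⁻¹.
So P = 0.0005986 / 1.61×10⁻⁸ = 37.18 kN.
σ_{stainless steel} = P/A₂ = 37180/425 = 87.48 MPa, tensile.

σ ≈ 87.5 MPa (tensile)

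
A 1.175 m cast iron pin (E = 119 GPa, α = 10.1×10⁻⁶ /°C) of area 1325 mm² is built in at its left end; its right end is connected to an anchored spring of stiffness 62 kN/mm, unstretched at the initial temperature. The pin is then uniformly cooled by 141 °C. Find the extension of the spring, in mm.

δ ≈ 1.14 mm

If the spring were absent the pin would shorten by αΔT L = 10.1×10⁻⁶ × 141 × 1175 = 1.673 mm.
Let P be the tensile force in the spring. The pin extends elastically by PL/(AE) and the spring stretches by P/k; together these equal δ_free.
So P = δ_free / [L/(AE) + 1/k] = 1.673 / [ 1175/(1325×119×10³) + 1/(62×10³) ].
P = 1.673 / 2.358×10⁻⁵ = 70960 N.
Spring extension = P/k = 70960/(62×10³) = 1.145 mm.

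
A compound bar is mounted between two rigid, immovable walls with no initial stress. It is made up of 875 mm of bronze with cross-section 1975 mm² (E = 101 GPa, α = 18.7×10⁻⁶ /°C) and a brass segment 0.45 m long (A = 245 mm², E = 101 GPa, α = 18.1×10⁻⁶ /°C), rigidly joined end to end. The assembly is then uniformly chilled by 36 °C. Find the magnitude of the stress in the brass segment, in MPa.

If the supports were absent, the total length change would be Σ αᵢΔT Lᵢ = 18.7×10⁻⁶×36×875 + 18.1×10⁻⁶×36×450 = 0.8823 mm.
The walls prevent any net length change, so an axial force P (same in every segment) develops. Compatibility: P · Σ Lᵢ/(AᵢEᵢ) = δ_free.
Σ Lᵢ/(AᵢEᵢ) = 875/(1975×101×10³) + 450/(245×101×10³) = 2.257×10⁻⁵ mm/N.
Hence P = δ_free / Σ(L/AE) = 0.8823/2.257×10⁻⁵ = 39.09 kN (tensile).
σ_{brass} = P / A = 39090 / 245 = 159.5 MPa.

σ ≈ 160 MPa (tensile)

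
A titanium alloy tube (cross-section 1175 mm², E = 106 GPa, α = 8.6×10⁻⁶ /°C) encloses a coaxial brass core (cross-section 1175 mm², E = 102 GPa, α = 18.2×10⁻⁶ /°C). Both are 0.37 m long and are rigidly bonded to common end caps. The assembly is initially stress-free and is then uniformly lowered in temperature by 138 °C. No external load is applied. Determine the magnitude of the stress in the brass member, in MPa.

Equilibrium of a rigid end plate with no external load gives equal and opposite internal forces ±P in the two members. Since α_{brass} > α_{titanium alloy}, cooling drives the brass into tension and the titanium alloy into compression.
Compatibility of the two members (thermal + elastic change equal): (α₁ − α₂)ΔT = P·[1/(A₁E₁) + 1/(A₂E₂)].
|α₁ − α₂|·ΔT = 9.6×10⁻⁶ × 138 = 0.001325.
1/(A₁E₁) + 1/(A₂E₂) = 1/(1175×106×10³) + 1/(1175×102×10³) = 1.637×10⁻⁸ N⁻¹.
So P = 0.001325 / 1.637×10⁻⁸ = 80.92 kN.
σ_{brass} = P/A₂ = 80920/1175 = 68.86 MPa, tensile.

σ ≈ 68.9 MPa (tensile)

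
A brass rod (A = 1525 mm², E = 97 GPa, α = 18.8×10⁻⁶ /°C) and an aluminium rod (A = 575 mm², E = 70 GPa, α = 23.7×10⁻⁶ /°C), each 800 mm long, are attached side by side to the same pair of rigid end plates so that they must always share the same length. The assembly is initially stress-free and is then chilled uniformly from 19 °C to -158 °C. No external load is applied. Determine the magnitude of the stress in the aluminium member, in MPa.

σ ≈ 47.7 MPa (tensile)

Both members must finish at the same length. With the larger α, the aluminium tends to over-contract; the plates restrain it, putting the aluminium in tension and the brass in compression. With no external load the two internal forces are equal and opposite, magnitude P.
Equating the net (thermal + elastic) strains gives |α₁ − α₂|·ΔT = P·[1/(A₁E₁) + 1/(A₂E₂)].
|α₁ − α₂|·ΔT = 4.9×10⁻⁶ × 177 = 0.0008673.
1/(A₁E₁) + 1/(A₂E₂) = 1/(1525×97×10³) + 1/(575×70×10³) = 3.16×10⁻⁸ N⁻¹.
P = 0.0008673 / 3.16×10⁻⁸ = 27440 N = 27.44 kN.
σ_{aluminium} = P/A₂ = 27440/575 = 47.73 MPa, tensile.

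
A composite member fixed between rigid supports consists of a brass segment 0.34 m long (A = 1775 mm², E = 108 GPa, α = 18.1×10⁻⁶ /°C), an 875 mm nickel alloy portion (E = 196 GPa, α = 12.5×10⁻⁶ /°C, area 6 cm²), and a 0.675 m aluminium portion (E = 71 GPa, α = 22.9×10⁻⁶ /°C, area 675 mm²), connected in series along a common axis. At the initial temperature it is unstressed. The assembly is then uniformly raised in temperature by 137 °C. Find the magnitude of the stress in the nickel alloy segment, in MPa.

With the walls removed the bar would change length by δ_free = Σ αᵢΔT Lᵢ = 18.1×10⁻⁶×137×340 + 12.5×10⁻⁶×137×875 + 22.9×10⁻⁶×137×675 = 4.459 mm.
The rigid supports impose zero overall length change; the single axial force P common to all segments must satisfy P Σ Lᵢ/(AᵢEᵢ) = δ_free.
Σ Lᵢ/(AᵢEᵢ) = 340/(1775×108×10³) + 875/(600×196×10³) + 675/(675×71×10³) = 2.33×10⁻⁵ mm/N.
So P = 4.459 / 2.33×10⁻⁵ = 191.4 kN, compressive.
σ_{nickel alloy} = P / A = 191400 / 600 = 319 MPa.

σ ≈ 319 MPa (compressive)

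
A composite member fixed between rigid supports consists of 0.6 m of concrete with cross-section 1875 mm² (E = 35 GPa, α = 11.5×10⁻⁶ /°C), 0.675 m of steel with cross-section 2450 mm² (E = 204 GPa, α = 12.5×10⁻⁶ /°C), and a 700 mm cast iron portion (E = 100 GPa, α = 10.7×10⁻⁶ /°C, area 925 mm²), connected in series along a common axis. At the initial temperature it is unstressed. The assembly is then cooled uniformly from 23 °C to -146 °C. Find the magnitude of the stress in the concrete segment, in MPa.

If the supports were absent, the total length change would be Σ αᵢΔT Lᵢ = 11.5×10⁻⁶×169×600 + 12.5×10⁻⁶×169×675 + 10.7×10⁻⁶×169×700 = 3.858 mm.
The rigid supports impose zero overall length change; the single axial force P common to all segments must satisfy P Σ Lᵢ/(AᵢEᵢ) = δ_free.
The series flexibility is Σ Lᵢ/(AᵢEᵢ) = 600/(1875×35×10³) + 675/(2450×204×10³) + 700/(925×100×10³) = 1.806×10⁻⁵ mm/N.
Hence P = δ_free / Σ(L/AE) = 3.858/1.806×10⁻⁵ = 213.6 kN (tensile).
σ_{concrete} = P / A = 213600 / 1875 = 113.9 MPa.

σ ≈ 114 MPa (tensile)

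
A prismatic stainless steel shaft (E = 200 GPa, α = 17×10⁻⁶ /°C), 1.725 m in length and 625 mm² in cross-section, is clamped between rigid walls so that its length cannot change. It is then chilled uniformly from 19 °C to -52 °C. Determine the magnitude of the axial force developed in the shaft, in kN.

The ends cannot move, so σ = EαΔT = 200×10³ × 17×10⁻⁶ × 71 = 241.4 MPa.
P = AEαΔT = 625 × 200×10³ × 17×10⁻⁶ × 71 = 150.9 kN (tensile).

P ≈ 151 kN (tensile)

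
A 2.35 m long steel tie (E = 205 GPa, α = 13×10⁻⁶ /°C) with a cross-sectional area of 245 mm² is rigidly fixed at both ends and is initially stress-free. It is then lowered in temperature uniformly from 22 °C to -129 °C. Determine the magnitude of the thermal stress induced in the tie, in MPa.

σ ≈ 402 MPa (tensile)

Because both ends are immovable the net strain is zero, and the suppressed thermal strain is αΔT = 13×10⁻⁶ × 151 = 1963×10⁻⁶.
σ = EαΔT = 205×10³ × 13×10⁻⁶ × 151 = 402.4 MPa (tensile; the tie is trying to contract).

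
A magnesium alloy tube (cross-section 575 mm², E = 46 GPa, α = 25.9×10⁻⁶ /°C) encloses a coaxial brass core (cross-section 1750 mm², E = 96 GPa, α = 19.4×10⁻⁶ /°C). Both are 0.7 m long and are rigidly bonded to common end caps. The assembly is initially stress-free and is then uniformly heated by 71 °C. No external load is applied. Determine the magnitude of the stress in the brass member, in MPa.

σ ≈ 6.03 MPa (tensile)

Equilibrium of a rigid end plate with no external load gives equal and opposite internal forces ±P in the two members. Since α_{magnesium alloy} > α_{brass}, heating drives the magnesium alloy into compression and the brass into tension.
Compatibility of the two members (thermal + elastic change equal): (α₁ − α₂)ΔT = P·[1/(A₁E₁) + 1/(A₂E₂)].
|α₁ − α₂|·ΔT = 6.5×10⁻⁶ × 71 = 0.0004615.
1/(A₁E₁) + 1/(A₂E₂) = 1/(575×46×10³) + 1/(1750×96×10³) = 4.376×10⁻⁸ N⁻¹.
P = 0.0004615 / 4.376×10⁻⁸ = 10550 N = 10.55 kN.
σ_{brass} = P/A₂ = 10550/1750 = 6.026 MPa, tensile.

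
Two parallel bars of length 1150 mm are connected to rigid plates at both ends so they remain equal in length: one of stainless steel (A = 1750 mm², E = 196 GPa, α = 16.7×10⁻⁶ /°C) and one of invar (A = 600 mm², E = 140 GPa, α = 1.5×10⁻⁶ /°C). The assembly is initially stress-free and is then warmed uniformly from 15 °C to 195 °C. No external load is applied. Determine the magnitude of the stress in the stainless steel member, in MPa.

The stainless steel has the larger α, so on heating it would change length more than the invar if both were free. The rigid plates force a common final length, so the stainless steel is put into compression and the invar into tension, with equal and opposite forces P (no external load).
Compatibility of the two members (thermal + elastic change equal): (α₁ − α₂)ΔT = P·[1/(A₁E₁) + 1/(A₂E₂)].
|α₁ − α₂|·ΔT = 15.2×10⁻⁶ × 180 = 0.002736.
1/(A₁E₁) + 1/(A₂E₂) = 1/(1750×196×10³) + 1/(600×140×10³) = 1.482×10⁻⁸ N⁻¹.
So P = 0.002736 / 1.482×10⁻⁸ = 184.6 kN.
σ_{stainless steel} = P/A₁ = 184600/1750 = 105.5 MPa, compressive.

σ ≈ 105 MPa (compressive)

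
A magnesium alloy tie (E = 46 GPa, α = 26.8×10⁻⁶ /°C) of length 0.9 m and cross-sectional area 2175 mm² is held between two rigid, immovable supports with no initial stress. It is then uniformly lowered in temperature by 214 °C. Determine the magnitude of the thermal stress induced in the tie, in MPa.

σ ≈ 264 MPa (tensile)

With length fixed, the mechanical strain must cancel the thermal strain αΔT = 26.8×10⁻⁶ × 214 = 5735.2×10⁻⁶.
σ = EαΔT = 46×10³ × 26.8×10⁻⁶ × 214 = 263.8 MPa (tensile; the tie is trying to contract).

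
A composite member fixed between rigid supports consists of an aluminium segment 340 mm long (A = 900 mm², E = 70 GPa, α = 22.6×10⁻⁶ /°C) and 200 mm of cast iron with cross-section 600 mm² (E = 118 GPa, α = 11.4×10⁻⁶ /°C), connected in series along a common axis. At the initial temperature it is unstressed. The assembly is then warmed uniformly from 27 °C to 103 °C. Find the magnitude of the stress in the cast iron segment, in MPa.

Free thermal expansion of the whole bar: Σ αᵢΔT Lᵢ = 22.6×10⁻⁶×76×340 + 11.4×10⁻⁶×76×200 = 0.7573 mm.
The walls prevent any net length change, so an axial force P (same in every segment) develops. Compatibility: P · Σ Lᵢ/(AᵢEᵢ) = δ_free.
Σ Lᵢ/(AᵢEᵢ) = 340/(900×70×10³) + 200/(600×118×10³) = 8.222×10⁻⁶ mm/N.
P = 0.7573 / 8.222×10⁻⁶ = 92110 N = 92.11 kN, compressive.
σ_{cast iron} = P / A = 92110 / 600 = 153.5 MPa.

σ ≈ 154 MPa (compressive)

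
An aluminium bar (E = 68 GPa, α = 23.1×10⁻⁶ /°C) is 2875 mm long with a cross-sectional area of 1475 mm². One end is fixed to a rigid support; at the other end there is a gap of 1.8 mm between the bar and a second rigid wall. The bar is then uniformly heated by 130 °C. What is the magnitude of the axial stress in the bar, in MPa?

Unrestrained expansion: δ_free = αΔT L = 23.1×10⁻⁶ × 130 × 2875 = 8.634 mm.
After closing the 1.8 mm clearance, 8.634 − 1.8 = 6.834 mm of expansion remains to be suppressed by the wall.
That suppressed elongation corresponds to σ = E·Δ/L = 68×10³ × 6.834/2875 = 161.6 MPa.

σ ≈ 162 MPa (compressive)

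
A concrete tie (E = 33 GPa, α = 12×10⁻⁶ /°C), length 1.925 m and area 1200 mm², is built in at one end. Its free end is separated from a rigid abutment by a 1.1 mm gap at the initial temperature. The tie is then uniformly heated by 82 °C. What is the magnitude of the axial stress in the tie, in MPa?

σ ≈ 13.6 MPa (compressive)

Unrestrained expansion: δ_free = αΔT L = 12×10⁻⁶ × 82 × 1925 = 1.894 mm.
The gap closes (δ_free > 1.1 mm) and the wall then resists a further 1.894 − 1.1 = 0.7942 mm of expansion.
So σ = E(δ_free − g)/L = 33×10³ × 0.7942/1925 = 13.61 MPa.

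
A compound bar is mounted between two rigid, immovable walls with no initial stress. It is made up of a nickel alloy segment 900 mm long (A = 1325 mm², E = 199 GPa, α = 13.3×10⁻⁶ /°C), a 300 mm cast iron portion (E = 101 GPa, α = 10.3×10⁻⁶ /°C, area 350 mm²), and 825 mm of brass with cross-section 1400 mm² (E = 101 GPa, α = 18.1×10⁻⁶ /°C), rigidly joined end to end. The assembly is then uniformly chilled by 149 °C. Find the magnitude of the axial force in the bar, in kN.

With the walls removed the bar would change length by δ_free = Σ αᵢΔT Lᵢ = 13.3×10⁻⁶×149×900 + 10.3×10⁻⁶×149×300 + 18.1×10⁻⁶×149×825 = 4.469 mm.
The walls prevent any net length change, so an axial force P (same in every segment) develops. Compatibility: P · Σ Lᵢ/(AᵢEᵢ) = δ_free.
The series flexibility is Σ Lᵢ/(AᵢEᵢ) = 900/(1325×199×10³) + 300/(350×101×10³) + 825/(1400×101×10³) = 1.773×10⁻⁵ mm/N.
So P = 4.469 / 1.773×10⁻⁵ = 252 kN, tensile.

P ≈ 252 kN (tensile)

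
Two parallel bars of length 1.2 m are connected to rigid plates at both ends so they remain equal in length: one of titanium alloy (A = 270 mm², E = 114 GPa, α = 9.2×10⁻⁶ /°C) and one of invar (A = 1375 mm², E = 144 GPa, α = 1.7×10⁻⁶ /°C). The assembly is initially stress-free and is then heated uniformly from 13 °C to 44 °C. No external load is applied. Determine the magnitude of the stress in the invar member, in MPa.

Equilibrium of a rigid end plate with no external load gives equal and opposite internal forces ±P in the two members. Since α_{titanium alloy} > α_{invar}, heating drives the titanium alloy into compression and the invar into tension.
Equating the net (thermal + elastic) strains gives |α₁ − α₂|·ΔT = P·[1/(A₁E₁) + 1/(A₂E₂)].
|α₁ − α₂|·ΔT = 7.5×10⁻⁶ × 31 = 0.0002325.
1/(A₁E₁) + 1/(A₂E₂) = 1/(270×114×10³) + 1/(1375×144×10³) = 3.754×10⁻⁸ N⁻¹.
So P = 0.0002325 / 3.754×10⁻⁸ = 6.194 kN.
σ_{invar} = P/A₂ = 6194/1375 = 4.504 MPa, tensile.

σ ≈ 4.5 MPa (tensile)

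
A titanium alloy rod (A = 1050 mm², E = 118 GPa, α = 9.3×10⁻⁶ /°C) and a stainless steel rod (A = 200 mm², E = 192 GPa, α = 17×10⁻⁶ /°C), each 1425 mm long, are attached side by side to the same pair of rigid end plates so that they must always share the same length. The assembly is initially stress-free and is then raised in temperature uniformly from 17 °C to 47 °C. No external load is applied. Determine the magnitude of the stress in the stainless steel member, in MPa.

σ ≈ 33.9 MPa (compressive)

Both members must finish at the same length. With the larger α, the stainless steel tends to over-expand; the plates restrain it, putting the stainless steel in compression and the titanium alloy in tension. With no external load the two internal forces are equal and opposite, magnitude P.
Equating the net (thermal + elastic) strains gives |α₁ − α₂|·ΔT = P·[1/(A₁E₁) + 1/(A₂E₂)].
|α₁ − α₂|·ΔT = 7.7×10⁻⁶ × 30 = 0.000231.
1/(A₁E₁) + 1/(A₂E₂) = 1/(1050×118×10³) + 1/(200×192×10³) = 3.411×10⁻⁸ N⁻¹.
P = 0.000231 / 3.411×10⁻⁸ = 6772 N = 6.772 kN.
σ_{stainless steel} = P/A₂ = 6772/200 = 33.86 MPa, compressive.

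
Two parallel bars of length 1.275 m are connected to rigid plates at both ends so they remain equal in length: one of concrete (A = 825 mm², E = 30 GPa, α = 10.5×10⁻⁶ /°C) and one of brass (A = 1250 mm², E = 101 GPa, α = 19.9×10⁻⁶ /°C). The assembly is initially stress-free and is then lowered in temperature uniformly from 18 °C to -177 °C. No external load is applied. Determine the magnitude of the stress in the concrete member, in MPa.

Equilibrium of a rigid end plate with no external load gives equal and opposite internal forces ±P in the two members. Since α_{brass} > α_{concrete}, cooling drives the brass into tension and the concrete into compression.
Equating the net (thermal + elastic) strains gives |α₁ − α₂|·ΔT = P·[1/(A₁E₁) + 1/(A₂E₂)].
|α₁ − α₂|·ΔT = 9.4×10⁻⁶ × 195 = 0.001833.
1/(A₁E₁) + 1/(A₂E₂) = 1/(825×30×10³) + 1/(1250×101×10³) = 4.832×10⁻⁸ N⁻¹.
P = 0.001833 / 4.832×10⁻⁸ = 37930 N = 37.93 kN.
σ_{concrete} = P/A₁ = 37930/825 = 45.98 MPa, compressive.

σ ≈ 46 MPa (compressive)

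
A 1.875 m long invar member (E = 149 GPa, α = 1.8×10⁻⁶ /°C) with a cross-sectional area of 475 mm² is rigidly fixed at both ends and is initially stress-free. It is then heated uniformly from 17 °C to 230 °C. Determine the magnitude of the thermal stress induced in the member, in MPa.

σ ≈ 57.1 MPa (compressive)

The supports are rigid, so the total axial strain is zero. The restrained thermal strain is ε = αΔT = 1.8×10⁻⁶ × 213 = 383.4×10⁻⁶.
Hence σ = E·αΔT = 149×10³ × 383.4×10⁻⁶ = 57.13 MPa, compressive.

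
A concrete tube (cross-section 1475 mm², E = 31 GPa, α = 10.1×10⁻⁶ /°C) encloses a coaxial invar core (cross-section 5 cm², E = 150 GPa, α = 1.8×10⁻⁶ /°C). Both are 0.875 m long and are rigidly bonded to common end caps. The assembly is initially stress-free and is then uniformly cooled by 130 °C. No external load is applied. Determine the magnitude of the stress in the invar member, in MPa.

Both members must finish at the same length. With the larger α, the concrete tends to over-contract; the plates restrain it, putting the concrete in tension and the invar in compression. With no external load the two internal forces are equal and opposite, magnitude P.
Setting the final lengths equal and cancelling L: (α₁ − α₂)ΔT = P/(A₁E₁) + P/(A₂E₂).
|α₁ − α₂|·ΔT = 8.3×10⁻⁶ × 130 = 0.001079.
1/(A₁E₁) + 1/(A₂E₂) = 1/(1475×31×10³) + 1/(500×150×10³) = 3.52×10⁻⁸ N⁻¹.
So P = 0.001079 / 3.52×10⁻⁸ = 30.65 kN.
σ_{invar} = P/A₂ = 30650/500 = 61.3 MPa, compressive.

σ ≈ 61.3 MPa (compressive)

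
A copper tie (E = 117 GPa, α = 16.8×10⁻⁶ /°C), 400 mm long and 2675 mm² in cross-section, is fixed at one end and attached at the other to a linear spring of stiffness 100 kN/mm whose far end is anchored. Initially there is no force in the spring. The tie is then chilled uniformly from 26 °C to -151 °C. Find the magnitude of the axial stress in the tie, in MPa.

If the spring were absent the tie would shorten by αΔT L = 16.8×10⁻⁶ × 177 × 400 = 1.189 mm.
With a force P in the spring, the elastic change of the tie is PL/(AE) and that of the spring is P/k; compatibility requires their sum to equal δ_free.
P [ L/(AE) + 1/k ] = δ_free → P [ 400/(2675×117×10³) + 1/(100×10³) ] = 1.189.
P = 1.189 / 1.128×10⁻⁵ = 105500 N.
σ = P/A = 105500/2675 = 39.43 MPa.

σ ≈ 39.4 MPa (tensile)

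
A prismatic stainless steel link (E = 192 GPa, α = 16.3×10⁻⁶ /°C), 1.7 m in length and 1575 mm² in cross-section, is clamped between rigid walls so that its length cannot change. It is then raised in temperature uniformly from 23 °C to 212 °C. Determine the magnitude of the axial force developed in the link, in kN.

P ≈ 932 kN (compressive)

With zero net strain, σ = E·αΔT = 192 GPa × 16.3×10⁻⁶ × 189 = 591.5 MPa.
Then P = σA = 591.5 × 1575 mm² = 931.6 kN, compressive.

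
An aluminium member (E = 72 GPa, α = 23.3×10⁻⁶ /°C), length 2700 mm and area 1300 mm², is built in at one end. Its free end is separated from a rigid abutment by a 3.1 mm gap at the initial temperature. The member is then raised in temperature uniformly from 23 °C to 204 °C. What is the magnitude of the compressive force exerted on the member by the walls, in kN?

Unrestrained expansion: δ_free = αΔT L = 23.3×10⁻⁶ × 181 × 2700 = 11.39 mm.
After closing the 3.1 mm clearance, 11.39 − 3.1 = 8.287 mm of expansion remains to be suppressed by the wall.
That suppressed elongation corresponds to σ = E·Δ/L = 72×10³ × 8.287/2700 = 221 MPa.
P = σA = 221 × 1300 = 287.3 kN.

P ≈ 287 kN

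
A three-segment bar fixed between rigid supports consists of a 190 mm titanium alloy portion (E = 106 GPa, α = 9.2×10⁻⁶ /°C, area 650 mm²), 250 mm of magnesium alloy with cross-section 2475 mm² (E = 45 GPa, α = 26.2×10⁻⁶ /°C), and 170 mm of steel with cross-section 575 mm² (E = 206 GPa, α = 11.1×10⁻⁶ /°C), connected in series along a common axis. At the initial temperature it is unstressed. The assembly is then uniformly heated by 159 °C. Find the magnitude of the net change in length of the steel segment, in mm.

Free thermal expansion of the whole bar: Σ αᵢΔT Lᵢ = 9.2×10⁻⁶×159×190 + 26.2×10⁻⁶×159×250 + 11.1×10⁻⁶×159×170 = 1.619 mm.
The walls prevent any net length change, so an axial force P (same in every segment) develops. Compatibility: P · Σ Lᵢ/(AᵢEᵢ) = δ_free.
The series flexibility is Σ Lᵢ/(AᵢEᵢ) = 190/(650×106×10³) + 250/(2475×45×10³) + 170/(575×206×10³) = 6.437×10⁻⁶ mm/N.
P = 1.619 / 6.437×10⁻⁶ = 251600 N = 251.6 kN, compressive.
For the steel segment, free thermal change = 11.1×10⁻⁶×159×170 = 0.3 mm and elastic change from P = 251600×170/(575×206×10³) = 0.361 mm; these oppose, so the net change is 0.061 mm (segment shortens).

|ΔL| ≈ 0.061 mm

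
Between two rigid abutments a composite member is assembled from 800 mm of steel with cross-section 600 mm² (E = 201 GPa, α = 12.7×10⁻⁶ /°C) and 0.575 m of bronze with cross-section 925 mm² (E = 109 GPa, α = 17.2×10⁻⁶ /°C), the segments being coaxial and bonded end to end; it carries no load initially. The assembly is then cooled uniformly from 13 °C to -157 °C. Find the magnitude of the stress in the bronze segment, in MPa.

If the supports were absent, the total length change would be Σ αᵢΔT Lᵢ = 12.7×10⁻⁶×170×800 + 17.2×10⁻⁶×170×575 = 3.408 mm.
Since the ends are fixed, an axial force P builds up, equal in every segment, with P · Σ Lᵢ/(AᵢEᵢ) = δ_free.
The series flexibility is Σ Lᵢ/(AᵢEᵢ) = 800/(600×201×10³) + 575/(925×109×10³) = 1.234×10⁻⁵ mm/N.
P = 3.408 / 1.234×10⁻⁵ = 276300 N = 276.3 kN, tensile.
σ_{bronze} = P / A = 276300 / 925 = 298.7 MPa.

σ ≈ 299 MPa (tensile)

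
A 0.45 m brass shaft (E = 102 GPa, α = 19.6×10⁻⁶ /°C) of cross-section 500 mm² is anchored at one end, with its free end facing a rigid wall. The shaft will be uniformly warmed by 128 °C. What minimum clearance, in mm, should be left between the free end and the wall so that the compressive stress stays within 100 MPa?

g ≈ 0.688 mm

Free expansion if unrestrained: δ_free = αΔT L = 19.6×10⁻⁶ × 128 × 450 = 1.129 mm.
At the allowable stress the elastic shortening the wall may impose is σL/E = 100 × 450 / (102×10³) = 0.4412 mm.
So the gap has to take up the difference, g_min = δ_free − σL/E = 1.129 − 0.4412 = 0.6878 mm.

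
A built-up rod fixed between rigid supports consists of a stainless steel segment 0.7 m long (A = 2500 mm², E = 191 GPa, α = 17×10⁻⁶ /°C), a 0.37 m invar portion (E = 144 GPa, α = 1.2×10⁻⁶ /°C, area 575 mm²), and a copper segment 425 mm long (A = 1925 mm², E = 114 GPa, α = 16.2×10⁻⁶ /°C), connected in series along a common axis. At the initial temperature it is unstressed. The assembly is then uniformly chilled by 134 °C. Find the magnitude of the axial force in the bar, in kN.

P ≈ 327 kN (tensile)

If the supports were absent, the total length change would be Σ αᵢΔT Lᵢ = 17×10⁻⁶×134×700 + 1.2×10⁻⁶×134×370 + 16.2×10⁻⁶×134×425 = 2.577 mm.
The rigid supports impose zero overall length change; the single axial force P common to all segments must satisfy P Σ Lᵢ/(AᵢEᵢ) = δ_free.
Σ Lᵢ/(AᵢEᵢ) = 700/(2500×191×10³) + 370/(575×144×10³) + 425/(1925×114×10³) = 7.871×10⁻⁶ mm/N.
P = 2.577 / 7.871×10⁻⁶ = 327400 N = 327.4 kN, tensile.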